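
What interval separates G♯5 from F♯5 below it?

major second

Descending from G#5 to F#5 is the same interval as ascending F#5 to G#5.
F to G spans two letter names (F-G), so the interval is some kind of second.
The major second spans 2 semitones, and F#5 to G#5 is exactly 2 semitones — so this is a major second.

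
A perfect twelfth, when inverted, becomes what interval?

perfect 4th

First reduce the compound perfect twelfth to its simple form, a perfect fifth.
Interval numbers invert to sum to nine: 5 + 4 = 9, so a fifth inverts to a fourth.
And perfect stays perfect under inversion, so we get a perfect fourth.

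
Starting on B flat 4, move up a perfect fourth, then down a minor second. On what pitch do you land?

Bb4 up a perfect fourth → Eb5 (5 semitones).
A minor second down from Eb5 is D5.

D 5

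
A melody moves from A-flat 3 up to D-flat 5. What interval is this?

A to D spans four letter names (A-B-C-D), plus an octave — that makes it an eleventh of some quality.
Ab3 to Db5 is 17 semitones, matching the perfect eleventh exactly, so the quality is perfect.
(Equivalently, a compound perfect fourth: a perfect fourth plus an octave.)

perfect eleventh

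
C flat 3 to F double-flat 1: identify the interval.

augmented 12th

Descending from Cb3 to Fbb1 is the same interval as ascending Fbb1 to Cb3.
F to C spans five letter names (F-G-A-B-C), plus an octave: a twelfth.
The perfect twelfth is 19 semitones; here we have 20, one semitone wider: augmented.
(Equivalently, a compound augmented fifth: an augmented fifth plus an octave.)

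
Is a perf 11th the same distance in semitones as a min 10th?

A perfect eleventh is 17 semitones but a minor tenth is 15 semitones — different sizes.

No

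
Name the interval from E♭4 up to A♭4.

E to A spans four letter names (E-F-G-A), so the interval is some kind of fourth.
Counting semitones, Eb4→Ab4 is 5, which is the perfect fourth.

perfect fourth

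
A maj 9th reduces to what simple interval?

Each octave removed subtracts seven from the number: 9 − 7 = 2.
That makes a major ninth a compound major second — an octave plus a major second.

M2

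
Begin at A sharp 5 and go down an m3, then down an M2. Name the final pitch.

E sharp 5

A minor third down from A#5 is F##5.
F##5 down a major second → E#5 (2 semitones).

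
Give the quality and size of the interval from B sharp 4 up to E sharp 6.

perfect eleventh

B to E spans four letter names (B-C-D-E), plus an octave — that makes it an eleventh of some quality.
B#4 to E#6 is 17 semitones, matching the perfect eleventh exactly, so the quality is perfect.
(Equivalently, a compound perfect fourth: a perfect fourth plus an octave.)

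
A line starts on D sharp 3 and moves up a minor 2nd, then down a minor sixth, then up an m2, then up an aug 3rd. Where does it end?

A minor second up from D#3 is E3.
E3 down a minor sixth → G#2 (8 semitones).
A minor second up from G#2 is A2.
Up an augmented third from A2: C##3 (5 semitones up).

C double-sharp 3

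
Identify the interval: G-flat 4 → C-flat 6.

P11

G to C spans four letter names (G-A-B-C), plus an octave — that makes it an eleventh of some quality.
The perfect eleventh spans 17 semitones, and Gb4 to Cb6 is exactly 17 semitones — so this is a perfect eleventh.
(Equivalently, a compound perfect fourth: a perfect fourth plus an octave.)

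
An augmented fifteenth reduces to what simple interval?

augmented octave

Subtracting seven from the interval number removes an octave: 15 − 7 = 8.
So an augmented fifteenth is an octave plus an augmented octave. The quality is unchanged.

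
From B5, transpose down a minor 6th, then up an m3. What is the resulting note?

F#5

Down a minor sixth from B5: D#5 (8 semitones down).
A minor third up from D#5 is F#5.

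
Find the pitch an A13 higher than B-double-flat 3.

G 5

Counting six letter names plus an octave up from B lands on G.
An augmented thirteenth is 22 semitones; 22 semitones up from Bbb3 gives G5.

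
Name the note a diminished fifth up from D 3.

A-flat 3

The fifth takes the letter from D up to A.
A diminished fifth spans 6 semitones, so from D3 the target pitch is Ab3.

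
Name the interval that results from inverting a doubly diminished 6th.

doubly augmented third

The rule of nine gives the new number: 9 − 6 = 3, so a sixth becomes a third.
And doubly diminished becomes doubly augmented under inversion, so we get a doubly augmented third.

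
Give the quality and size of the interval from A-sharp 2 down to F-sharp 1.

major 10th

Descending from A#2 to F#1 is the same interval as ascending F#1 to A#2.
F to A spans three letter names (F-G-A), plus an octave: a tenth.
F#1 to A#2 is 16 semitones, matching the major tenth exactly, so the quality is major.
(Equivalently, a compound major third: a major third plus an octave.)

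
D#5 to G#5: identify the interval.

perfect 4th

D to G spans four letter names (D-E-F-G): a fourth.
Counting semitones, D#5→G#5 is 5, which is the perfect fourth.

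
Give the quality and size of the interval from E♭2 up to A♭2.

perfect fourth

E to A spans four letter names (E-F-G-A): a fourth.
Eb2 to Ab2 is 5 semitones, matching the perfect fourth exactly, so the quality is perfect.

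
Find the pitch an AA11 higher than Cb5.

F#6

The eleventh's letter: C up four letter names plus an octave → F.
A doubly augmented eleventh spans 19 semitones, so from Cb5 the target pitch is F#6.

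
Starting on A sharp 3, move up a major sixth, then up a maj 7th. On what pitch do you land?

Up a major sixth from A#3: F##4 (9 semitones up).
F##4 up a major seventh → E##5 (11 semitones).

E double-sharp 5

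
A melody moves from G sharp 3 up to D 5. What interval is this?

G to D spans five letter names (G-A-B-C-D), plus an octave — that makes it a twelfth of some quality.
A perfect twelfth would be 19 semitones; G#3 to D5 is 18, one semitone narrower, so the interval is diminished.
(Equivalently, a compound diminished fifth: a diminished fifth plus an octave.)

d12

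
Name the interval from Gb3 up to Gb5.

P15

G to G is the same letter name, plus 2 octaves — that makes it a fifteenth of some quality.
The perfect fifteenth spans 24 semitones, and Gb3 to Gb5 is exactly 24 semitones — so this is a perfect fifteenth.
(Equivalently, a compound perfect octave: a perfect octave plus an octave.)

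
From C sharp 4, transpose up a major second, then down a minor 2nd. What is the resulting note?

C double-sharp 4

Up a major second from C#4: D#4 (2 semitones up).
Down a minor second from D#4: C##4 (1 semitone down).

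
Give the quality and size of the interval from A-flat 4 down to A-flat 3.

Descending from Ab4 to Ab3 is the same interval as ascending Ab3 to Ab4.
A to A is the same letter name, plus an octave: an octave.
Counting semitones, Ab3→Ab4 is 12, which is the perfect octave.

perfect octave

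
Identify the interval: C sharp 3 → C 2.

A8

Descending from C#3 to C2 is the same interval as ascending C2 to C#3.
C to C is the same letter name, plus an octave — that makes it an octave of some quality.
A perfect octave would be 12 semitones; C2 to C#3 is 13, one semitone wider, so the interval is augmented.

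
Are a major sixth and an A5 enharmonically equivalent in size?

No

9 semitones (major sixth) vs 8 semitones (augmented fifth): not equal.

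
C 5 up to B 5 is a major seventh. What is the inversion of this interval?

minor second

Inverted interval numbers add to nine, so a seventh pairs with a second (7 + 2 = 9).
And major becomes minor under inversion, so we get a minor second.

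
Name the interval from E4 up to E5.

perfect 8th

E to E is the same letter name, plus an octave, so the interval is some kind of octave.
Counting semitones, E4→E5 is 12, which is the perfect octave.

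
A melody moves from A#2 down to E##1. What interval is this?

diminished 11th

Descending from A#2 to E##1 is the same interval as ascending E##1 to A#2.
E to A spans four letter names (E-F-G-A), plus an octave — that makes it an eleventh of some quality.
E##1 to A#2 spans 16 semitones — one semitone narrower than the perfect eleventh (17) — giving a diminished eleventh.
(Equivalently, a compound diminished fourth: a diminished fourth plus an octave.)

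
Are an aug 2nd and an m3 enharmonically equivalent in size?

Yes

Both span 3 semitones: an augmented second and a minor third are the same chromatic distance.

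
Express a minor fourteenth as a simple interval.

Subtracting seven from the interval number removes an octave: 14 − 7 = 7.
So a minor fourteenth is an octave plus a minor seventh. The quality is unchanged.

minor 7th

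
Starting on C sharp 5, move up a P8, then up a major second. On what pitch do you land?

D sharp 6

C#5 up a perfect octave → C#6 (12 semitones).
C#6 up a major second → D#6 (2 semitones).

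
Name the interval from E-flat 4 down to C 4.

Descending from Eb4 to C4 is the same interval as ascending C4 to Eb4.
C to E spans three letter names (C-D-E): a third.
A major third would be 4 semitones, but C4 to Eb4 is 3 — one semitone narrower, making it a minor third.

minor third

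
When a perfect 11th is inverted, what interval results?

First reduce the compound perfect eleventh to its simple form, a perfect fourth.
Interval numbers invert to sum to nine: 4 + 5 = 9, so a fourth inverts to a fifth.
Quality inverts too: perfect stays perfect. That makes the inversion a perfect fifth.

P5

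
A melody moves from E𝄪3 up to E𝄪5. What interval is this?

E to E is the same letter name, plus 2 octaves — that makes it a fifteenth of some quality.
E##3 to E##5 is 24 semitones, matching the perfect fifteenth exactly, so the quality is perfect.
(Equivalently, a compound perfect octave: a perfect octave plus an octave.)

perfect fifteenth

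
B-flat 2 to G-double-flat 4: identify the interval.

diminished 13th

B to G spans six letter names (B-C-D-E-F-G), plus an octave: a thirteenth.
A major thirteenth would be 21 semitones; Bb2 to Gbb4 is 19, two semitones narrower, so the interval is diminished.
(Equivalently, a compound diminished sixth: a diminished sixth plus an octave.)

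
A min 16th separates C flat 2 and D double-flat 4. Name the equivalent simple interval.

minor second

Take out 2 octaves (14 from the number): 16 − 14 = 2.
That makes a minor sixteenth a compound minor second — 2 octaves plus a minor second.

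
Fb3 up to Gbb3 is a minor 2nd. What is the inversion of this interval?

Inverted interval numbers add to nine, so a second pairs with a seventh (2 + 7 = 9).
The quality also flips — minor becomes major — giving a major seventh.

major seventh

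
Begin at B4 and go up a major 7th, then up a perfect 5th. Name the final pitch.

Up a major seventh from B4: A#5 (11 semitones up).
A perfect fifth up from A#5 is E#6.

E#6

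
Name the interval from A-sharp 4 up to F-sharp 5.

A to F spans six letter names (A-B-C-D-E-F): a sixth.
A major sixth would be 9 semitones, but A#4 to F#5 is 8 — one semitone narrower, making it a minor sixth.

m6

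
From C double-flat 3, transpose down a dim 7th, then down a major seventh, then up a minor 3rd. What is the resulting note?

G double-flat 1

Down a diminished seventh from Cbb3: Db2 (9 semitones down).
Db2 down a major seventh → Ebb1 (11 semitones).
Ebb1 up a minor third → Gbb1 (3 semitones).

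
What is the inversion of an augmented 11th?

First reduce the compound augmented eleventh to its simple form, an augmented fourth.
Interval numbers invert to sum to nine: 4 + 5 = 9, so a fourth inverts to a fifth.
Quality inverts too: augmented becomes diminished. That makes the inversion a diminished fifth.

diminished 5th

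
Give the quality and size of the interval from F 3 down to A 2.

Descending from F3 to A2 is the same interval as ascending A2 to F3.
A to F spans six letter names (A-B-C-D-E-F), so the interval is some kind of sixth.
A2 to F3 is 8 semitones, a half step short of the major sixth (9), so this is minor.

minor 6th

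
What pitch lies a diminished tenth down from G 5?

E-sharp 4

Counting three letter names plus an octave down from G lands on E.
A diminished tenth is 14 semitones; 14 semitones down from G5 gives E#4.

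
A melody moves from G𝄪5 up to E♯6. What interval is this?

G to E spans six letter names (G-A-B-C-D-E) — that makes it a sixth of some quality.
G##5 to E#6 is 8 semitones, a half step short of the major sixth (9), so this is minor.

m6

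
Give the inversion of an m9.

First reduce the compound minor ninth to its simple form, a minor second.
Inverted interval numbers add to nine, so a second pairs with a seventh (2 + 7 = 9).
Quality inverts too: minor becomes major. That makes the inversion a major seventh.

M7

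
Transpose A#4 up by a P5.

E#5

The fifth takes the letter from A up to E.
A perfect fifth spans 7 semitones, so from A#4 the target pitch is E#5.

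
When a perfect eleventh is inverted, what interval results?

First reduce the compound perfect eleventh to its simple form, a perfect fourth.
Inverted interval numbers add to nine, so a fourth pairs with a fifth (4 + 5 = 9).
Quality inverts too: perfect stays perfect. That makes the inversion a perfect fifth.

perfect fifth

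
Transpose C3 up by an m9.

The ninth's letter: C up two letter names plus an octave → D.
A minor ninth is 13 semitones; 13 semitones up from C3 gives Db4.

Db4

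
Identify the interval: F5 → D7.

F to D spans six letter names (F-G-A-B-C-D), plus an octave — that makes it a thirteenth of some quality.
The major thirteenth spans 21 semitones, and F5 to D7 is exactly 21 semitones — so this is a major thirteenth.
(Equivalently, a compound major sixth: a major sixth plus an octave.)

major thirteenth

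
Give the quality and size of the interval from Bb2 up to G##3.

B to G spans six letter names (B-C-D-E-F-G) — that makes it a sixth of some quality.
The major sixth is 9 semitones; here we have 11, two semitones wider: doubly augmented.

doubly augmented 6th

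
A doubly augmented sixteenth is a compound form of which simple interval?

Each octave removed subtracts seven from the number: 16 − 14 = 2.
Quality carries through unchanged, so the simple form is a doubly augmented second.

AA2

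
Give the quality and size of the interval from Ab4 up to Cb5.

A to C spans three letter names (A-B-C) — that makes it a third of some quality.
Ab4 to Cb5 is 3 semitones, a half step short of the major third (4), so this is minor.

minor 3rd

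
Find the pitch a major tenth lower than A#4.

Counting three letter names plus an octave down from A lands on F.
A major tenth is 16 semitones; 16 semitones down from A#4 gives F#3.

F#3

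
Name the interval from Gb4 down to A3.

d7

Descending from Gb4 to A3 is the same interval as ascending A3 to Gb4.
A to G spans seven letter names (A-B-C-D-E-F-G): a seventh.
A3 to Gb4 spans 9 semitones — two semitones narrower than the major seventh (11) — giving a diminished seventh.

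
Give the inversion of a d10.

First reduce the compound diminished tenth to its simple form, a diminished third.
The rule of nine gives the new number: 9 − 3 = 6, so a third becomes a sixth.
Quality inverts too: diminished becomes augmented. That makes the inversion an augmented sixth.

augmented sixth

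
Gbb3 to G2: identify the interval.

Descending from Gbb3 to G2 is the same interval as ascending G2 to Gbb3.
G to G is the same letter name, plus an octave — that makes it an octave of some quality.
G2 to Gbb3 spans 10 semitones — two semitones narrower than the perfect octave (12) — giving a doubly diminished octave.

doubly diminished 8th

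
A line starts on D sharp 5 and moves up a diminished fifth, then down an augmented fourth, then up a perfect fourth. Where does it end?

A diminished fifth up from D#5 is A5.
An augmented fourth down from A5 is Eb5.
Eb5 up a perfect fourth → Ab5 (5 semitones).

A flat 5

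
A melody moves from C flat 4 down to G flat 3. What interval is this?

perfect fourth

Descending from Cb4 to Gb3 is the same interval as ascending Gb3 to Cb4.
G to C spans four letter names (G-A-B-C), so the interval is some kind of fourth.
The perfect fourth spans 5 semitones, and Gb3 to Cb4 is exactly 5 semitones — so this is a perfect fourth.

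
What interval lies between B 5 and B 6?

perfect 8th

B to B is the same letter name, plus an octave — that makes it an octave of some quality.
The perfect octave spans 12 semitones, and B5 to B6 is exactly 12 semitones — so this is a perfect octave.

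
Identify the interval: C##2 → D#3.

C to D spans two letter names (C-D), plus an octave, so the interval is some kind of ninth.
At 13 semitones, C##2→D#3 falls one short of a major ninth: minor.
(Equivalently, a compound minor second: a minor second plus an octave.)

minor 9th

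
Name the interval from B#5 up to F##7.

P12

B to F spans five letter names (B-C-D-E-F), plus an octave, so the interval is some kind of twelfth.
B#5 to F##7 is 19 semitones, matching the perfect twelfth exactly, so the quality is perfect.
(Equivalently, a compound perfect fifth: a perfect fifth plus an octave.)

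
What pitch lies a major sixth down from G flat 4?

B double-flat 3

Counting six letter names down from G lands on B.
A major sixth is 9 semitones; 9 semitones down from Gb4 gives Bbb3.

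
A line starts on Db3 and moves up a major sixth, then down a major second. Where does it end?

Ab3

A major sixth up from Db3 is Bb3.
Bb3 down a major second → Ab3 (2 semitones).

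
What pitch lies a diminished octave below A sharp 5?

For an octave the letter name doesn't change: still A, an octave down.
A diminished octave is 11 semitones; 11 semitones down from A#5 gives A##4.

A double-sharp 4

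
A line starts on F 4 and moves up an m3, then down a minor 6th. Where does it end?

Up a minor third from F4: Ab4 (3 semitones up).
A minor sixth down from Ab4 is C4.

C 4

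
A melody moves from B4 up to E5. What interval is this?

B to E spans four letter names (B-C-D-E) — that makes it a fourth of some quality.
Counting semitones, B4→E5 is 5, which is the perfect fourth.

perfect fourth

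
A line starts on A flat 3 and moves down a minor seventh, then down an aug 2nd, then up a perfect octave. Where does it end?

Ab3 down a minor seventh → Bb2 (10 semitones).
Down an augmented second from Bb2: Abb2 (3 semitones down).
Abb2 up a perfect octave → Abb3 (12 semitones).

A double-flat 3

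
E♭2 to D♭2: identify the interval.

M2

Descending from Eb2 to Db2 is the same interval as ascending Db2 to Eb2.
D to E spans two letter names (D-E), so the interval is some kind of second.
Db2 to Eb2 is 2 semitones, matching the major second exactly, so the quality is major.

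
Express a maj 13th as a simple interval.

Each octave removed subtracts seven from the number: 13 − 7 = 6.
So a major thirteenth is an octave plus a major sixth. The quality is unchanged.

major 6th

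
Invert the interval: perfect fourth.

Inverted interval numbers add to nine, so a fourth pairs with a fifth (4 + 5 = 9).
Quality inverts too: perfect stays perfect. That makes the inversion a perfect fifth.

perfect fifth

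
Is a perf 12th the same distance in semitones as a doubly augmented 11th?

A perfect twelfth spans 19 semitones, and a doubly augmented eleventh also spans 19 semitones — they're enharmonic.

Yes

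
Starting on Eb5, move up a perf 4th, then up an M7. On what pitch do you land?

G6

Up a perfect fourth from Eb5: Ab5 (5 semitones up).
Up a major seventh from Ab5: G6 (11 semitones up).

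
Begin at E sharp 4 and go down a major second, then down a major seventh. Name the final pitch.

A major second down from E#4 is D#4.
A major seventh down from D#4 is E3.

E 3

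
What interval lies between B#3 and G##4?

B to G spans six letter names (B-C-D-E-F-G) — that makes it a sixth of some quality.
The major sixth spans 9 semitones, and B#3 to G##4 is exactly 9 semitones — so this is a major sixth.

major sixth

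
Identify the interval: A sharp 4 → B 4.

A to B spans two letter names (A-B), so the interval is some kind of second.
At 1 semitone, A#4→B4 falls one short of a major second: minor.

minor second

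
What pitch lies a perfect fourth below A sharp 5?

Counting four letter names down from A lands on E.
A perfect fourth is 5 semitones; 5 semitones down from A#5 gives E#5.

E sharp 5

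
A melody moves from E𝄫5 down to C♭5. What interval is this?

Descending from Ebb5 to Cb5 is the same interval as ascending Cb5 to Ebb5.
C to E spans three letter names (C-D-E), so the interval is some kind of third.
A major third would be 4 semitones, but Cb5 to Ebb5 is 3 — one semitone narrower, making it a minor third.

minor 3rd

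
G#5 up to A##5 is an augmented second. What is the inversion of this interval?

d7

Interval numbers invert to sum to nine: 2 + 7 = 9, so a second inverts to a seventh.
The quality also flips — augmented becomes diminished — giving a diminished seventh.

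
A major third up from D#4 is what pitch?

Three letter names up from D: F.
Moving 4 semitones up from D#4 (the size of a major third) reaches F##4.

F##4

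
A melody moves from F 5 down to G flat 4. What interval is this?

Descending from F5 to Gb4 is the same interval as ascending Gb4 to F5.
G to F spans seven letter names (G-A-B-C-D-E-F), so the interval is some kind of seventh.
Counting semitones, Gb4→F5 is 11, which is the major seventh.

major seventh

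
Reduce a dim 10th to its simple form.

diminished third

Take out an octave (7 from the number): 10 − 7 = 3.
Quality carries through unchanged, so the simple form is a diminished third.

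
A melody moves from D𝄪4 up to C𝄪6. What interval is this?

m14

D to C spans seven letter names (D-E-F-G-A-B-C), plus an octave — that makes it a fourteenth of some quality.
D##4 to C##6 is 22 semitones, a half step short of the major fourteenth (23), so this is minor.
(Equivalently, a compound minor seventh: a minor seventh plus an octave.)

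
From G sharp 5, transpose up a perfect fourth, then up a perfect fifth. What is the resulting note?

G sharp 6

Up a perfect fourth from G#5: C#6 (5 semitones up).
A perfect fifth up from C#6 is G#6.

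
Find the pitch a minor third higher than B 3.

D 4

Three letter names up from B: D.
A minor third is 3 semitones; 3 semitones up from B3 gives D4.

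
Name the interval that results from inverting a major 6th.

Interval numbers invert to sum to nine: 6 + 3 = 9, so a sixth inverts to a third.
Quality inverts too: major becomes minor. That makes the inversion a minor third.

m3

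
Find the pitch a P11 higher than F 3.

B flat 4

Counting four letter names plus an octave up from F lands on B.
A perfect eleventh spans 17 semitones, so from F3 the target pitch is Bb4.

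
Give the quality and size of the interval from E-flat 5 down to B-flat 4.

perfect fourth

Descending from Eb5 to Bb4 is the same interval as ascending Bb4 to Eb5.
B to E spans four letter names (B-C-D-E): a fourth.
The perfect fourth spans 5 semitones, and Bb4 to Eb5 is exactly 5 semitones — so this is a perfect fourth.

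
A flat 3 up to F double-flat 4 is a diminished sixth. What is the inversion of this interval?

Interval numbers invert to sum to nine: 6 + 3 = 9, so a sixth inverts to a third.
Quality inverts too: diminished becomes augmented. That makes the inversion an augmented third.

augmented 3rd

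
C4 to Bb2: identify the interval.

M9

Descending from C4 to Bb2 is the same interval as ascending Bb2 to C4.
B to C spans two letter names (B-C), plus an octave: a ninth.
Bb2 to C4 is 14 semitones, matching the major ninth exactly, so the quality is major.
(Equivalently, a compound major second: a major second plus an octave.)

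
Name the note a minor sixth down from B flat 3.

Six letter names down from B: D.
A minor sixth spans 8 semitones, so from Bb3 the target pitch is D3.

D 3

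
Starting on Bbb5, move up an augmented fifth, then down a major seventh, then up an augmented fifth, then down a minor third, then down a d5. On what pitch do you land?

An augmented fifth up from Bbb5 is F6.
Down a major seventh from F6: Gb5 (11 semitones down).
Gb5 up an augmented fifth → D6 (8 semitones).
D6 down a minor third → B5 (3 semitones).
A diminished fifth down from B5 is E#5.

E#5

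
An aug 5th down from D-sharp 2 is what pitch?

Five letter names down from D: G.
Moving 8 semitones down from D#2 (the size of an augmented fifth) reaches G1.

G 1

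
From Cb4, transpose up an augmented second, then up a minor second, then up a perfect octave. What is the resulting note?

Eb5

Cb4 up an augmented second → D4 (3 semitones).
Up a minor second from D4: Eb4 (1 semitone up).
Up a perfect octave from Eb4: Eb5 (12 semitones up).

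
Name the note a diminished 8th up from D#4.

For an octave the letter name doesn't change: still D, an octave up.
A diminished octave spans 11 semitones, so from D#4 the target pitch is D5.

D5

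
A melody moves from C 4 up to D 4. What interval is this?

major second

C to D spans two letter names (C-D): a second.
Counting semitones, C4→D4 is 2, which is the major second.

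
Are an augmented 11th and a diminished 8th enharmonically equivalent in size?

An augmented eleventh is 18 semitones but a diminished octave is 11 semitones — different sizes.

No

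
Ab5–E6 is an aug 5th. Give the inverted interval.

diminished 4th

The rule of nine gives the new number: 9 − 5 = 4, so a fifth becomes a fourth.
The quality also flips — augmented becomes diminished — giving a diminished fourth.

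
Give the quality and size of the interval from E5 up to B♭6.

E to B spans five letter names (E-F-G-A-B), plus an octave — that makes it a twelfth of some quality.
The perfect twelfth is 19 semitones; here we have 18, one semitone narrower: diminished.
(Equivalently, a compound diminished fifth: a diminished fifth plus an octave.)

diminished 12th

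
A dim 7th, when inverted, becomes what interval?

Inverted interval numbers add to nine, so a seventh pairs with a second (7 + 2 = 9).
Quality inverts too: diminished becomes augmented. That makes the inversion an augmented second.

A2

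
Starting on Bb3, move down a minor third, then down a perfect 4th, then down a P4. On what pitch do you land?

A2

Down a minor third from Bb3: G3 (3 semitones down).
Down a perfect fourth from G3: D3 (5 semitones down).
Down a perfect fourth from D3: A2 (5 semitones down).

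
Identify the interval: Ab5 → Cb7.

minor tenth

A to C spans three letter names (A-B-C), plus an octave: a tenth.
At 15 semitones, Ab5→Cb7 falls one short of a major tenth: minor.
(Equivalently, a compound minor third: a minor third plus an octave.)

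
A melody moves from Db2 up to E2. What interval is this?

augmented 2nd

D to E spans two letter names (D-E) — that makes it a second of some quality.
The major second is 2 semitones; here we have 3, one semitone wider: augmented.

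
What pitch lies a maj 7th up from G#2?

The seventh takes the letter from G up to F.
Moving 11 semitones up from G#2 (the size of a major seventh) reaches F##3.

F##3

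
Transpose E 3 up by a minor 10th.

Counting three letter names plus an octave up from E lands on G.
A minor tenth spans 15 semitones, so from E3 the target pitch is G4.

G 4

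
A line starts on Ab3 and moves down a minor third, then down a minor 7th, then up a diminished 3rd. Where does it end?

Bbb2

Ab3 down a minor third → F3 (3 semitones).
F3 down a minor seventh → G2 (10 semitones).
G2 up a diminished third → Bbb2 (2 semitones).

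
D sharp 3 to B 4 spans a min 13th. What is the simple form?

Each octave removed subtracts seven from the number: 13 − 7 = 6.
So a minor thirteenth is an octave plus a minor sixth. The quality is unchanged.

minor sixth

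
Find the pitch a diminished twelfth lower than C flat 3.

F 1

The twelfth's letter: C down five letter names plus an octave → F.
A diminished twelfth spans 18 semitones, so from Cb3 the target pitch is F1.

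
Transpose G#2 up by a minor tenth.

B3

Three letters up from G (plus an octave) reaches B.
A minor tenth spans 15 semitones, so from G#2 the target pitch is B3.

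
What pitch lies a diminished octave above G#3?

The letter stays G (same as the start), shifted an octave up.
A diminished octave is 11 semitones; 11 semitones up from G#3 gives G4.

G4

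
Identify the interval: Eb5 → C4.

Descending from Eb5 to C4 is the same interval as ascending C4 to Eb5.
C to E spans three letter names (C-D-E), plus an octave, so the interval is some kind of tenth.
A major tenth would be 16 semitones, but C4 to Eb5 is 15 — one semitone narrower, making it a minor tenth.
(Equivalently, a compound minor third: a minor third plus an octave.)

minor 10th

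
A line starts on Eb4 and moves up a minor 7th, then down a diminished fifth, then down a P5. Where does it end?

C4

Eb4 up a minor seventh → Db5 (10 semitones).
Down a diminished fifth from Db5: G4 (6 semitones down).
A perfect fifth down from G4 is C4.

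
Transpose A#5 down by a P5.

The fifth takes the letter from A down to D.
Moving 7 semitones down from A#5 (the size of a perfect fifth) reaches D#5.

D#5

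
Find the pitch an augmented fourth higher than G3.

C#4

The fourth takes the letter from G up to C.
An augmented fourth is 6 semitones; 6 semitones up from G3 gives C#4.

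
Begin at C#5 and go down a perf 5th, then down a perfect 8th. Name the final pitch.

A perfect fifth down from C#5 is F#4.
Down a perfect octave from F#4: F#3 (12 semitones down).

F#3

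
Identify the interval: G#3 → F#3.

Descending from G#3 to F#3 is the same interval as ascending F#3 to G#3.
F to G spans two letter names (F-G): a second.
F#3 to G#3 is 2 semitones, matching the major second exactly, so the quality is major.

M2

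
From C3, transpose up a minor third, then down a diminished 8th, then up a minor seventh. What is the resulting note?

D3

A minor third up from C3 is Eb3.
A diminished octave down from Eb3 is E2.
Up a minor seventh from E2: D3 (10 semitones up).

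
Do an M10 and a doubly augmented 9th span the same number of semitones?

Yes

A major tenth spans 16 semitones, and a doubly augmented ninth also spans 16 semitones — they're enharmonic.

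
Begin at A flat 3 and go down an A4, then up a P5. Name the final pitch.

Down an augmented fourth from Ab3: Ebb3 (6 semitones down).
Ebb3 up a perfect fifth → Bbb3 (7 semitones).

B double-flat 3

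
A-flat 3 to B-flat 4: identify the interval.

major ninth

A to B spans two letter names (A-B), plus an octave: a ninth.
Ab3 to Bb4 is 14 semitones, matching the major ninth exactly, so the quality is major.
(Equivalently, a compound major second: a major second plus an octave.)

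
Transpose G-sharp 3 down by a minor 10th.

E-sharp 2

Three letters down from G (plus an octave) reaches E.
A minor tenth is 15 semitones; 15 semitones down from G#3 gives E#2.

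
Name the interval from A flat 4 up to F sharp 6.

A to F spans six letter names (A-B-C-D-E-F), plus an octave: a thirteenth.
Ab4 to F#6 spans 22 semitones — one semitone wider than the major thirteenth (21) — giving an augmented thirteenth.
(Equivalently, a compound augmented sixth: an augmented sixth plus an octave.)

augmented thirteenth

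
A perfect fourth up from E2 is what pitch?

A2

Four letter names up from E: A.
A perfect fourth is 5 semitones; 5 semitones up from E2 gives A2.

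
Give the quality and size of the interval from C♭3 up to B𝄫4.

C to B spans seven letter names (C-D-E-F-G-A-B), plus an octave, so the interval is some kind of fourteenth.
Cb3 to Bbb4 is 22 semitones, a half step short of the major fourteenth (23), so this is minor.
(Equivalently, a compound minor seventh: a minor seventh plus an octave.)

minor fourteenth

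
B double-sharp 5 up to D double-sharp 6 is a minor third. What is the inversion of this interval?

M6

Inverted interval numbers add to nine, so a third pairs with a sixth (3 + 6 = 9).
Quality inverts too: minor becomes major. That makes the inversion a major sixth.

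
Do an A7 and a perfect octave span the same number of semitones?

An augmented seventh spans 12 semitones, and a perfect octave also spans 12 semitones — they're enharmonic.

Yes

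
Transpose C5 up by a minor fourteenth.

Bb6

Counting seven letter names plus an octave up from C lands on B.
Moving 22 semitones up from C5 (the size of a minor fourteenth) reaches Bb6.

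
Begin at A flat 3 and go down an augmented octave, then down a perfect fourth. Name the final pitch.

Ab3 down an augmented octave → Abb2 (13 semitones).
Abb2 down a perfect fourth → Ebb2 (5 semitones).

E double-flat 2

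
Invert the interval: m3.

major 6th

The rule of nine gives the new number: 9 − 3 = 6, so a third becomes a sixth.
The quality also flips — minor becomes major — giving a major sixth.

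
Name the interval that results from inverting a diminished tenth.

First reduce the compound diminished tenth to its simple form, a diminished third.
Interval numbers invert to sum to nine: 3 + 6 = 9, so a third inverts to a sixth.
The quality also flips — diminished becomes augmented — giving an augmented sixth.

augmented 6th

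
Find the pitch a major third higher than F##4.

A##4

Three letter names up from F: A.
Moving 4 semitones up from F##4 (the size of a major third) reaches A##4.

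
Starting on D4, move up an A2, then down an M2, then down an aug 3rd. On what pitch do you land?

Bb3

D4 up an augmented second → E#4 (3 semitones).
A major second down from E#4 is D#4.
D#4 down an augmented third → Bb3 (5 semitones).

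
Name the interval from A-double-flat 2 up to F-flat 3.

A to F spans six letter names (A-B-C-D-E-F): a sixth.
The major sixth spans 9 semitones, and Abb2 to Fb3 is exactly 9 semitones — so this is a major sixth.

major 6th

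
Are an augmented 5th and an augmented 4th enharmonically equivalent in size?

An augmented fifth spans 8 semitones; an augmented fourth spans 6 semitones. They differ by 2.

No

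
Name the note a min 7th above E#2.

Seven letter names up from E: D.
A minor seventh spans 10 semitones, so from E#2 the target pitch is D#3.

D#3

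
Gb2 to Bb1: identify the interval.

minor sixth

Descending from Gb2 to Bb1 is the same interval as ascending Bb1 to Gb2.
B to G spans six letter names (B-C-D-E-F-G) — that makes it a sixth of some quality.
A major sixth would be 9 semitones, but Bb1 to Gb2 is 8 — one semitone narrower, making it a minor sixth.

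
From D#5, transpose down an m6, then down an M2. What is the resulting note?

E#4

Down a minor sixth from D#5: F##4 (8 semitones down).
A major second down from F##4 is E#4.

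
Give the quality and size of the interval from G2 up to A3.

G to A spans two letter names (G-A), plus an octave, so the interval is some kind of ninth.
The major ninth spans 14 semitones, and G2 to A3 is exactly 14 semitones — so this is a major ninth.
(Equivalently, a compound major second: a major second plus an octave.)

major ninth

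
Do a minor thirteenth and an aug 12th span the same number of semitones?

A minor thirteenth spans 20 semitones, and an augmented twelfth also spans 20 semitones — they're enharmonic.

Yes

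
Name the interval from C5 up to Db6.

minor ninth

C to D spans two letter names (C-D), plus an octave: a ninth.
C5 to Db6 is 13 semitones, a half step short of the major ninth (14), so this is minor.
(Equivalently, a compound minor second: a minor second plus an octave.)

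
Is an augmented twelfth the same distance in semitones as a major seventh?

No

20 semitones (augmented twelfth) vs 11 semitones (major seventh): not equal.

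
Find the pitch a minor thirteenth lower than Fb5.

Counting six letter names plus an octave down from F lands on A.
Moving 20 semitones down from Fb5 (the size of a minor thirteenth) reaches Ab3.

Ab3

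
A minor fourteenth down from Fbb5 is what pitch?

Gbb3

The fourteenth's letter: F down seven letter names plus an octave → G.
A minor fourteenth spans 22 semitones, so from Fbb5 the target pitch is Gbb3.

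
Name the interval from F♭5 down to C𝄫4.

augmented eleventh

Descending from Fb5 to Cbb4 is the same interval as ascending Cbb4 to Fb5.
C to F spans four letter names (C-D-E-F), plus an octave — that makes it an eleventh of some quality.
The perfect eleventh is 17 semitones; here we have 18, one semitone wider: augmented.
(Equivalently, a compound augmented fourth: an augmented fourth plus an octave.)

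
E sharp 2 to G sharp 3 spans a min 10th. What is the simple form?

Subtracting seven from the interval number removes an octave: 10 − 7 = 3.
That makes a minor tenth a compound minor third — an octave plus a minor third.

minor 3rd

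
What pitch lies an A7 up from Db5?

C#6

Seven letter names up from D: C.
An augmented seventh is 12 semitones; 12 semitones up from Db5 gives C#6.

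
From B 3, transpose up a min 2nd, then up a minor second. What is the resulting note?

B3 up a minor second → C4 (1 semitone).
A minor second up from C4 is Db4.

D flat 4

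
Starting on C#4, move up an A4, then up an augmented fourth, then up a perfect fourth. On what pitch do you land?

E##5

Up an augmented fourth from C#4: F##4 (6 semitones up).
An augmented fourth up from F##4 is B##4.
Up a perfect fourth from B##4: E##5 (5 semitones up).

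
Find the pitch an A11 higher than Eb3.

The eleventh's letter: E up four letter names plus an octave → A.
An augmented eleventh spans 18 semitones, so from Eb3 the target pitch is A4.

A4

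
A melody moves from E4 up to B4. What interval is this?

E to B spans five letter names (E-F-G-A-B): a fifth.
Counting semitones, E4→B4 is 7, which is the perfect fifth.

P5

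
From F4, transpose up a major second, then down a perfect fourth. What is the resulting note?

D4

A major second up from F4 is G4.
G4 down a perfect fourth → D4 (5 semitones).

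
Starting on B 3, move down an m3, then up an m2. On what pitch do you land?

B3 down a minor third → G#3 (3 semitones).
Up a minor second from G#3: A3 (1 semitone up).

A 3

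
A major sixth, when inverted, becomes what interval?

minor 3rd

Interval numbers invert to sum to nine: 6 + 3 = 9, so a sixth inverts to a third.
Quality inverts too: major becomes minor. That makes the inversion a minor third.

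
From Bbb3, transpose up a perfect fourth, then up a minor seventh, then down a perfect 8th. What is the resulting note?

Dbb4

A perfect fourth up from Bbb3 is Ebb4.
Ebb4 up a minor seventh → Dbb5 (10 semitones).
Dbb5 down a perfect octave → Dbb4 (12 semitones).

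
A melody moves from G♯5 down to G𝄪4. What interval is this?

d8

Descending from G#5 to G##4 is the same interval as ascending G##4 to G#5.
G to G is the same letter name, plus an octave: an octave.
G##4 to G#5 spans 11 semitones — one semitone narrower than the perfect octave (12) — giving a diminished octave.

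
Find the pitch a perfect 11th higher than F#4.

B5

Counting four letter names plus an octave up from F lands on B.
A perfect eleventh is 17 semitones; 17 semitones up from F#4 gives B5.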